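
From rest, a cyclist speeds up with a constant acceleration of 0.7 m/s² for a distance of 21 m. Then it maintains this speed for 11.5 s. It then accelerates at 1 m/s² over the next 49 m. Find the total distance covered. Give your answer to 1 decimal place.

Phase 1 (accelerating): v₀ = 0 m/s, a = 0.7 m/s².
v² = v₀² + 2aΔx = 0² + 2·0.7·21 = 29.4 → v = 5.42 m/s
t = (v − v₀)/a = (5.42 − 0)/0.7 = 7.75 s

Phase 2 (constant speed): v₀ = 5.42 m/s, a = 0 m/s².
v = v₀ + at = 5.42 + (0)(11.5) = 5.42 m/s
Δx = v₀t + ½at² = 5.42·11.5 + 0.5·0·11.5² = 62.4 m

Phase 3 (accelerating): v₀ = 5.42 m/s, a = 1 m/s².
v² = v₀² + 2aΔx = 5.42² + 2·1·49 = 127 → v = 11.3 m/s
t = (v − v₀)/a = (11.3 − 5.42)/1 = 5.86 s
Total distance = 21.0 + 62.4 + 49.0 = 132 m

132.4 m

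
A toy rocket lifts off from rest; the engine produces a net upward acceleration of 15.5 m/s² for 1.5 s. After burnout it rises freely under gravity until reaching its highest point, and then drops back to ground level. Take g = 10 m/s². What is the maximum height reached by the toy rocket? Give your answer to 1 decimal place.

44.5 m

Phase 1 (powered ascent): v₀ = 0 m/s, a = 15.5 m/s².
v = v₀ + at = 0 + (15.5)(1.5) = 23.2 m/s
Δx = v₀t + ½at² = 0·1.5 + 0.5·15.5·1.5² = 17.4 m

Phase 2 (coasting upward): v₀ = 23.2 m/s, a = -10 m/s².
v = v₀ + at → t = (0 − 23.2) / -10 = 2.33 s
v² = v₀² + 2aΔx → Δx = (0² − 23.2²)/(2·-10) = 27.0 m
Maximum height = 17.4 + 27.0 = 44.5 m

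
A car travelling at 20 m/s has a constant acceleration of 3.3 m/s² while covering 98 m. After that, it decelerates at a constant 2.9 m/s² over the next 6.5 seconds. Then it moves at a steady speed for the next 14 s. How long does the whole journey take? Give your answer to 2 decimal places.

Phase 1 (accelerating): v₀ = 20.0 m/s, a = 3.3 m/s².
v² = v₀² + 2aΔx = 20.0² + 2·3.3·98 = 1050 → v = 32.4 m/s
t = (v − v₀)/a = (32.4 − 20.0)/3.3 = 3.74 s

Phase 2 (decelerating): v₀ = 32.4 m/s, a = -2.9 m/s².
v = v₀ + at = 32.4 + (-2.9)(6.5) = 13.5 m/s
Δx = v₀t + ½at² = 32.4·6.5 + 0.5·-2.9·6.5² = 149 m

Phase 3 (constant speed): v₀ = 13.5 m/s, a = 0 m/s².
v = v₀ + at = 13.5 + (0)(14) = 13.5 m/s
Δx = v₀t + ½at² = 13.5·14 + 0.5·0·14² = 189 m
Total time = 3.74 + 6.50 + 14.0 = 24.2 s

24.24 s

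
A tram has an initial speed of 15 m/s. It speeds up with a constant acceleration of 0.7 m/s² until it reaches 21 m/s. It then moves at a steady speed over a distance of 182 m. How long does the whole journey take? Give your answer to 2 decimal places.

Phase 1 (accelerating): v₀ = 15.0 m/s, a = 0.7 m/s².
v = v₀ + at → t = (21 − 15.0) / 0.7 = 8.57 s
v² = v₀² + 2aΔx → Δx = (21² − 15.0²)/(2·0.7) = 154 m

Phase 2 (constant speed): v₀ = 21.0 m/s, a = 0 m/s².
Constant speed: t = d/v = 182/21.0 = 8.67 s
Total time = 8.57 + 8.67 = 17.2 s

17.24 s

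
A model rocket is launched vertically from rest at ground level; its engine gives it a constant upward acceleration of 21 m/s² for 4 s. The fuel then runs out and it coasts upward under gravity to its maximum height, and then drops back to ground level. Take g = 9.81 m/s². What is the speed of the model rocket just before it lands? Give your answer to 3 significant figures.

Phase 1 (powered ascent): v₀ = 0 m/s, a = 21 m/s².
v = v₀ + at = 0 + (21)(4) = 84.0 m/s
Δx = v₀t + ½at² = 0·4 + 0.5·21·4² = 168 m

Phase 2 (coasting upward): v₀ = 84.0 m/s, a = -9.81 m/s².
v = v₀ + at → t = (0 − 84.0) / -9.81 = 8.56 s
v² = v₀² + 2aΔx → Δx = (0² − 84.0²)/(2·-9.81) = 360 m

Phase 3 (free fall): v₀ = 0 m/s, a = -9.81 m/s².
Falls 528 m from rest: t = √(2·528/9.81) = 10.4 s; v = g·t = 102 m/s.
Impact speed = 102 m/s

102 m/s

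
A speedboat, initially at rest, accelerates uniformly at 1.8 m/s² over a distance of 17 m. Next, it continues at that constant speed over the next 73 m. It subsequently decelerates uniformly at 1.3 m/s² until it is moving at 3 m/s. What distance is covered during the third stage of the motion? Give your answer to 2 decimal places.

20.08 m

Phase 1 (accelerating): v₀ = 0 m/s, a = 1.8 m/s².
v² = v₀² + 2aΔx = 0² + 2·1.8·17 = 61.2 → v = 7.82 m/s
t = (v − v₀)/a = (7.82 − 0)/1.8 = 4.35 s

Phase 2 (constant speed): v₀ = 7.82 m/s, a = 0 m/s².
Constant speed: t = d/v = 73/7.82 = 9.33 s

Phase 3 (decelerating): v₀ = 7.82 m/s, a = -1.3 m/s².
v = v₀ + at → t = (3 − 7.82) / -1.3 = 3.71 s
v² = v₀² + 2aΔx → Δx = (3² − 7.82²)/(2·-1.3) = 20.1 m
Distance in phase 3 = 20.1 m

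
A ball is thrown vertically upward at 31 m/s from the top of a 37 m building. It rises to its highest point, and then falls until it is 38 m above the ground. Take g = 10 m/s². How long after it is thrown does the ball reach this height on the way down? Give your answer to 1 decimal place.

Phase 1 (rising): v₀ = 31.0 m/s, a = -10 m/s².
v = v₀ + at → t = (0 − 31.0) / -10 = 3.10 s
v² = v₀² + 2aΔx → Δx = (0² − 31.0²)/(2·-10) = 48.0 m

Phase 2 (falling): v₀ = 0 m/s, a = -10 m/s².
Falls 47.0 m from rest: t = √(2·47.0/10) = 3.07 s; v = g·t = 30.7 m/s.
Total time = 3.10 + 3.07 = 6.17 s

6.2 s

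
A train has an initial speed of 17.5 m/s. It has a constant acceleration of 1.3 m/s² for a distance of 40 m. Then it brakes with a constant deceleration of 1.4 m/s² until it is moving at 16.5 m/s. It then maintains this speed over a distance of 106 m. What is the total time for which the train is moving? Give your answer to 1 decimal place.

11.2 s

Phase 1 (accelerating): v₀ = 17.5 m/s, a = 1.3 m/s².
v² = v₀² + 2aΔx = 17.5² + 2·1.3·40 = 410 → v = 20.3 m/s
t = (v − v₀)/a = (20.3 − 17.5)/1.3 = 2.12 s

Phase 2 (decelerating): v₀ = 20.3 m/s, a = -1.4 m/s².
v = v₀ + at → t = (16.5 − 20.3) / -1.4 = 2.68 s
v² = v₀² + 2aΔx → Δx = (16.5² − 20.3²)/(2·-1.4) = 49.3 m

Phase 3 (constant speed): v₀ = 16.5 m/s, a = 0 m/s².
Constant speed: t = d/v = 106/16.5 = 6.42 s
Total time = 2.12 + 2.68 + 6.42 = 11.2 s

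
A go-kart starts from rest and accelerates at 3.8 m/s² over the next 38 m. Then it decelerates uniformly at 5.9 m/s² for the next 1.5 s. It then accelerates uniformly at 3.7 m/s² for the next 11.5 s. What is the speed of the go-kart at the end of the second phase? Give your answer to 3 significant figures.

Phase 1 (accelerating): v₀ = 0 m/s, a = 3.8 m/s².
v² = v₀² + 2aΔx = 0² + 2·3.8·38 = 289 → v = 17.0 m/s
t = (v − v₀)/a = (17.0 − 0)/3.8 = 4.47 s

Phase 2 (decelerating): v₀ = 17.0 m/s, a = -5.9 m/s².
v = v₀ + at = 17.0 + (-5.9)(1.5) = 8.14 m/s
Δx = v₀t + ½at² = 17.0·1.5 + 0.5·-5.9·1.5² = 18.9 m
Speed at end of phase 2 = 8.14 m/s

8.14 m/s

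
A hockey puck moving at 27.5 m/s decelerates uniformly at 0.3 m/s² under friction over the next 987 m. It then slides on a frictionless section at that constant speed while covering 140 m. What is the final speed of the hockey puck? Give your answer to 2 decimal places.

Phase 1 (decelerating): v₀ = 27.5 m/s, a = -0.3 m/s².
v² = v₀² + 2aΔx = 27.5² + 2·-0.3·987 = 164 → v = 12.8 m/s
t = (v − v₀)/a = (12.8 − 27.5)/-0.3 = 49.0 s

Phase 2 (constant speed): v₀ = 12.8 m/s, a = 0 m/s².
Constant speed: t = d/v = 140/12.8 = 10.9 s
Final speed = 12.8 m/s

12.81 m/s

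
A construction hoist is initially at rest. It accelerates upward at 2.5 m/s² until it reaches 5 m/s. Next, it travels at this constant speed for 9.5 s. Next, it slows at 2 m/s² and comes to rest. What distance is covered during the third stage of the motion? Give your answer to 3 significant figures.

Phase 1 (accelerating): v₀ = 0 m/s, a = 2.5 m/s².
v = v₀ + at → t = (5 − 0) / 2.5 = 2.00 s
v² = v₀² + 2aΔx → Δx = (5² − 0²)/(2·2.5) = 5.00 m

Phase 2 (constant speed): v₀ = 5.00 m/s, a = 0 m/s².
v = v₀ + at = 5.00 + (0)(9.5) = 5.00 m/s
Δx = v₀t + ½at² = 5.00·9.5 + 0.5·0·9.5² = 47.5 m

Phase 3 (decelerating): v₀ = 5.00 m/s, a = -2 m/s².
v = v₀ + at → t = (0 − 5.00) / -2 = 2.50 s
v² = v₀² + 2aΔx → Δx = (0² − 5.00²)/(2·-2) = 6.25 m
Distance in phase 3 = 6.25 m

6.25 m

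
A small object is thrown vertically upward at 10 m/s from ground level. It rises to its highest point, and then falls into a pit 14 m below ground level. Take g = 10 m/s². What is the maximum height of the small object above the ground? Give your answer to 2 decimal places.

5.00 m

Phase 1 (rising): v₀ = 10.0 m/s, a = -10 m/s².
v = v₀ + at → t = (0 − 10.0) / -10 = 1.00 s
v² = v₀² + 2aΔx → Δx = (0² − 10.0²)/(2·-10) = 5.00 m
Maximum height = 5.00 m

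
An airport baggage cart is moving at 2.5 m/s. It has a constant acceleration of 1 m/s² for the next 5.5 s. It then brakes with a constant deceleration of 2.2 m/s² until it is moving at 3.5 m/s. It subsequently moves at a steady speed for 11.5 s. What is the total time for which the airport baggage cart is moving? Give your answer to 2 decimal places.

19.05 s

Phase 1 (accelerating): v₀ = 2.50 m/s, a = 1 m/s².
v = v₀ + at = 2.50 + (1)(5.5) = 8.00 m/s
Δx = v₀t + ½at² = 2.50·5.5 + 0.5·1·5.5² = 28.9 m

Phase 2 (decelerating): v₀ = 8.00 m/s, a = -2.2 m/s².
v = v₀ + at → t = (3.5 − 8.00) / -2.2 = 2.05 s
v² = v₀² + 2aΔx → Δx = (3.5² − 8.00²)/(2·-2.2) = 11.8 m

Phase 3 (constant speed): v₀ = 3.50 m/s, a = 0 m/s².
v = v₀ + at = 3.50 + (0)(11.5) = 3.50 m/s
Δx = v₀t + ½at² = 3.50·11.5 + 0.5·0·11.5² = 40.2 m
Total time = 5.50 + 2.05 + 11.5 = 19.0 s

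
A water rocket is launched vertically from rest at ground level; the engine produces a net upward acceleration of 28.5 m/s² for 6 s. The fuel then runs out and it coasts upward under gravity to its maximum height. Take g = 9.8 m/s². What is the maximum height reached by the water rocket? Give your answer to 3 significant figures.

Phase 1 (powered ascent): v₀ = 0 m/s, a = 28.5 m/s².
v = v₀ + at = 0 + (28.5)(6) = 171 m/s
Δx = v₀t + ½at² = 0·6 + 0.5·28.5·6² = 513 m

Phase 2 (coasting upward): v₀ = 171 m/s, a = -9.8 m/s².
v = v₀ + at → t = (0 − 171) / -9.8 = 17.4 s
v² = v₀² + 2aΔx → Δx = (0² − 171²)/(2·-9.8) = 1490 m
Maximum height = 513 + 1490 = 2000 m

2000 m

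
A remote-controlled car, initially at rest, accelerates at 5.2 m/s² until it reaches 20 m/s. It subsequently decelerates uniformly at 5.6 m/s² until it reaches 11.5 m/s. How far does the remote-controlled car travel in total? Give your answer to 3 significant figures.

Phase 1 (accelerating): v₀ = 0 m/s, a = 5.2 m/s².
v = v₀ + at → t = (20 − 0) / 5.2 = 3.85 s
v² = v₀² + 2aΔx → Δx = (20² − 0²)/(2·5.2) = 38.5 m

Phase 2 (decelerating): v₀ = 20.0 m/s, a = -5.6 m/s².
v = v₀ + at → t = (11.5 − 20.0) / -5.6 = 1.52 s
v² = v₀² + 2aΔx → Δx = (11.5² − 20.0²)/(2·-5.6) = 23.9 m
Total distance = 38.5 + 23.9 = 62.4 m

62.4 m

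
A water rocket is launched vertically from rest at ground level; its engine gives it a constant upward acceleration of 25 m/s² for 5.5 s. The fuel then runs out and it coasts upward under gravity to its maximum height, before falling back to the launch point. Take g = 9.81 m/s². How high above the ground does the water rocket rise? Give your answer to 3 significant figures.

Phase 1 (powered ascent): v₀ = 0 m/s, a = 25 m/s².
v = v₀ + at = 0 + (25)(5.5) = 138 m/s
Δx = v₀t + ½at² = 0·5.5 + 0.5·25·5.5² = 378 m

Phase 2 (coasting upward): v₀ = 138 m/s, a = -9.81 m/s².
v = v₀ + at → t = (0 − 138) / -9.81 = 14.0 s
v² = v₀² + 2aΔx → Δx = (0² − 138²)/(2·-9.81) = 964 m
Maximum height = 378 + 964 = 1340 m

1340 m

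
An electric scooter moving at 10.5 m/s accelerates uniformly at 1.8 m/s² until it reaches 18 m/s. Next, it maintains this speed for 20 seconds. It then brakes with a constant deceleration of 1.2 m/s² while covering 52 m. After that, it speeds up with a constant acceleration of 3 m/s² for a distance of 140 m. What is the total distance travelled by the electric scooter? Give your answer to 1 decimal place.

Phase 1 (accelerating): v₀ = 10.5 m/s, a = 1.8 m/s².
v = v₀ + at → t = (18 − 10.5) / 1.8 = 4.17 s
v² = v₀² + 2aΔx → Δx = (18² − 10.5²)/(2·1.8) = 59.4 m

Phase 2 (constant speed): v₀ = 18.0 m/s, a = 0 m/s².
v = v₀ + at = 18.0 + (0)(20) = 18.0 m/s
Δx = v₀t + ½at² = 18.0·20 + 0.5·0·20² = 360 m

Phase 3 (decelerating): v₀ = 18.0 m/s, a = -1.2 m/s².
v² = v₀² + 2aΔx = 18.0² + 2·-1.2·52 = 199 → v = 14.1 m/s
t = (v − v₀)/a = (14.1 − 18.0)/-1.2 = 3.24 s

Phase 4 (accelerating): v₀ = 14.1 m/s, a = 3 m/s².
v² = v₀² + 2aΔx = 14.1² + 2·3·140 = 1040 → v = 32.2 m/s
t = (v − v₀)/a = (32.2 − 14.1)/3 = 6.04 s
Total distance = 59.4 + 360 + 52.0 + 140 = 611 m

611.4 m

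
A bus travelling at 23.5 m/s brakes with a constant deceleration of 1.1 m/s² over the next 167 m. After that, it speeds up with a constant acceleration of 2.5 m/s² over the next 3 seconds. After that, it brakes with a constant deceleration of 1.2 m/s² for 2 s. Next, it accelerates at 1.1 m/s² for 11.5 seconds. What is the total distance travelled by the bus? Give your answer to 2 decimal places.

546.57 m

Phase 1 (decelerating): v₀ = 23.5 m/s, a = -1.1 m/s².
v² = v₀² + 2aΔx = 23.5² + 2·-1.1·167 = 185 → v = 13.6 m/s
t = (v − v₀)/a = (13.6 − 23.5)/-1.1 = 9.00 s

Phase 2 (accelerating): v₀ = 13.6 m/s, a = 2.5 m/s².
v = v₀ + at = 13.6 + (2.5)(3) = 21.1 m/s
Δx = v₀t + ½at² = 13.6·3 + 0.5·2.5·3² = 52.0 m

Phase 3 (decelerating): v₀ = 21.1 m/s, a = -1.2 m/s².
v = v₀ + at = 21.1 + (-1.2)(2) = 18.7 m/s
Δx = v₀t + ½at² = 21.1·2 + 0.5·-1.2·2² = 39.8 m

Phase 4 (accelerating): v₀ = 18.7 m/s, a = 1.1 m/s².
v = v₀ + at = 18.7 + (1.1)(11.5) = 31.3 m/s
Δx = v₀t + ½at² = 18.7·11.5 + 0.5·1.1·11.5² = 288 m
Total distance = 167 + 52.0 + 39.8 + 288 = 547 m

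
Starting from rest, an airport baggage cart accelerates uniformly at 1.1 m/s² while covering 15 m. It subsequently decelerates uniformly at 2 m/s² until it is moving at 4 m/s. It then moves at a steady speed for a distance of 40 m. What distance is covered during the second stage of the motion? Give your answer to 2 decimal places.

Phase 1 (accelerating): v₀ = 0 m/s, a = 1.1 m/s².
v² = v₀² + 2aΔx = 0² + 2·1.1·15 = 33.0 → v = 5.74 m/s
t = (v − v₀)/a = (5.74 − 0)/1.1 = 5.22 s

Phase 2 (decelerating): v₀ = 5.74 m/s, a = -2 m/s².
v = v₀ + at → t = (4 − 5.74) / -2 = 0.872 s
v² = v₀² + 2aΔx → Δx = (4² − 5.74²)/(2·-2) = 4.25 m
Distance in phase 2 = 4.25 m

4.25 m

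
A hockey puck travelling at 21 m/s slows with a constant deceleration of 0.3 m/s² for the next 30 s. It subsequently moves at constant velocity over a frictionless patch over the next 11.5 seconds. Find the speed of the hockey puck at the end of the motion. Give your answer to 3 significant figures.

12.0 m/s

Phase 1 (decelerating): v₀ = 21.0 m/s, a = -0.3 m/s².
v = v₀ + at = 21.0 + (-0.3)(30) = 12.0 m/s
Δx = v₀t + ½at² = 21.0·30 + 0.5·-0.3·30² = 495 m

Phase 2 (constant speed): v₀ = 12.0 m/s, a = 0 m/s².
v = v₀ + at = 12.0 + (0)(11.5) = 12.0 m/s
Δx = v₀t + ½at² = 12.0·11.5 + 0.5·0·11.5² = 138 m
Final speed = 12.0 m/s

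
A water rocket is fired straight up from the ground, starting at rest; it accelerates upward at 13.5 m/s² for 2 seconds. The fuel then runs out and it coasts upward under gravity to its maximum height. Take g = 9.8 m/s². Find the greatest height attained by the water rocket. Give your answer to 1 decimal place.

64.2 m

Phase 1 (powered ascent): v₀ = 0 m/s, a = 13.5 m/s².
v = v₀ + at = 0 + (13.5)(2) = 27.0 m/s
Δx = v₀t + ½at² = 0·2 + 0.5·13.5·2² = 27.0 m

Phase 2 (coasting upward): v₀ = 27.0 m/s, a = -9.8 m/s².
v = v₀ + at → t = (0 − 27.0) / -9.8 = 2.76 s
v² = v₀² + 2aΔx → Δx = (0² − 27.0²)/(2·-9.8) = 37.2 m
Maximum height = 27.0 + 37.2 = 64.2 m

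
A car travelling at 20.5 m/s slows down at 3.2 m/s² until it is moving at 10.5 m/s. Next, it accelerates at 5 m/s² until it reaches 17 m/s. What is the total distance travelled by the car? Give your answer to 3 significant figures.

66.3 m

Phase 1 (decelerating): v₀ = 20.5 m/s, a = -3.2 m/s².
v = v₀ + at → t = (10.5 − 20.5) / -3.2 = 3.12 s
v² = v₀² + 2aΔx → Δx = (10.5² − 20.5²)/(2·-3.2) = 48.4 m

Phase 2 (accelerating): v₀ = 10.5 m/s, a = 5 m/s².
v = v₀ + at → t = (17 − 10.5) / 5 = 1.30 s
v² = v₀² + 2aΔx → Δx = (17² − 10.5²)/(2·5) = 17.9 m
Total distance = 48.4 + 17.9 = 66.3 m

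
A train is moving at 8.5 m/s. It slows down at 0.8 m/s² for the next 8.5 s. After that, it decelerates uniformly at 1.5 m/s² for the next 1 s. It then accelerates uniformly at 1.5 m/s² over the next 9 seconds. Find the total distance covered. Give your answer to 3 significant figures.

107 m

Phase 1 (decelerating): v₀ = 8.50 m/s, a = -0.8 m/s².
v = v₀ + at = 8.50 + (-0.8)(8.5) = 1.70 m/s
Δx = v₀t + ½at² = 8.50·8.5 + 0.5·-0.8·8.5² = 43.3 m

Phase 2 (decelerating): v₀ = 1.70 m/s, a = -1.5 m/s².
v = v₀ + at = 1.70 + (-1.5)(1) = 0.200 m/s
Δx = v₀t + ½at² = 1.70·1 + 0.5·-1.5·1² = 0.950 m

Phase 3 (accelerating): v₀ = 0.200 m/s, a = 1.5 m/s².
v = v₀ + at = 0.200 + (1.5)(9) = 13.7 m/s
Δx = v₀t + ½at² = 0.200·9 + 0.5·1.5·9² = 62.5 m
Total distance = 43.3 + 0.950 + 62.5 = 107 m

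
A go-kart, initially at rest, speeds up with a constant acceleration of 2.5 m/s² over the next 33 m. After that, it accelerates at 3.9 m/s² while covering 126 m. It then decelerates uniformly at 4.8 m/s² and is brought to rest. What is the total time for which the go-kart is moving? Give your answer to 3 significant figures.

Phase 1 (accelerating): v₀ = 0 m/s, a = 2.5 m/s².
v² = v₀² + 2aΔx = 0² + 2·2.5·33 = 165 → v = 12.8 m/s
t = (v − v₀)/a = (12.8 − 0)/2.5 = 5.14 s

Phase 2 (accelerating): v₀ = 12.8 m/s, a = 3.9 m/s².
v² = v₀² + 2aΔx = 12.8² + 2·3.9·126 = 1150 → v = 33.9 m/s
t = (v − v₀)/a = (33.9 − 12.8)/3.9 = 5.39 s

Phase 3 (decelerating): v₀ = 33.9 m/s, a = -4.8 m/s².
v = v₀ + at → t = (0 − 33.9) / -4.8 = 7.06 s
v² = v₀² + 2aΔx → Δx = (0² − 33.9²)/(2·-4.8) = 120 m
Total time = 5.14 + 5.39 + 7.06 = 17.6 s

17.6 s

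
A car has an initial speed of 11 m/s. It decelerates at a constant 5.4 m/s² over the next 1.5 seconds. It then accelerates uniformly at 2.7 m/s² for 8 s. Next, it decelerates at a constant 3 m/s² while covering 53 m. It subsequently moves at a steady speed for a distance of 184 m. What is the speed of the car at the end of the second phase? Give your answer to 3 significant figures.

24.5 m/s

Phase 1 (decelerating): v₀ = 11.0 m/s, a = -5.4 m/s².
v = v₀ + at = 11.0 + (-5.4)(1.5) = 2.90 m/s
Δx = v₀t + ½at² = 11.0·1.5 + 0.5·-5.4·1.5² = 10.4 m

Phase 2 (accelerating): v₀ = 2.90 m/s, a = 2.7 m/s².
v = v₀ + at = 2.90 + (2.7)(8) = 24.5 m/s
Δx = v₀t + ½at² = 2.90·8 + 0.5·2.7·8² = 110 m
Speed at end of phase 2 = 24.5 m/s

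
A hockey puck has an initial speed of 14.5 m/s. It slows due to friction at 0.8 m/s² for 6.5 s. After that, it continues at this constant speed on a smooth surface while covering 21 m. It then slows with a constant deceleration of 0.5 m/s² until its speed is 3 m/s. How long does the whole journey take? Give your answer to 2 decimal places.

21.36 s

Phase 1 (decelerating): v₀ = 14.5 m/s, a = -0.8 m/s².
v = v₀ + at = 14.5 + (-0.8)(6.5) = 9.30 m/s
Δx = v₀t + ½at² = 14.5·6.5 + 0.5·-0.8·6.5² = 77.3 m

Phase 2 (constant speed): v₀ = 9.30 m/s, a = 0 m/s².
Constant speed: t = d/v = 21/9.30 = 2.26 s

Phase 3 (decelerating): v₀ = 9.30 m/s, a = -0.5 m/s².
v = v₀ + at → t = (3 − 9.30) / -0.5 = 12.6 s
v² = v₀² + 2aΔx → Δx = (3² − 9.30²)/(2·-0.5) = 77.5 m
Total time = 6.50 + 2.26 + 12.6 = 21.4 s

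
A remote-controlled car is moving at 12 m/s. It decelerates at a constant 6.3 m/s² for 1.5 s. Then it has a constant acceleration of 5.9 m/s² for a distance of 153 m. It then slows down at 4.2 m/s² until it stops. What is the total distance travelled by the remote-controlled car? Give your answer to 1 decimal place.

379.6 m

Phase 1 (decelerating): v₀ = 12.0 m/s, a = -6.3 m/s².
v = v₀ + at = 12.0 + (-6.3)(1.5) = 2.55 m/s
Δx = v₀t + ½at² = 12.0·1.5 + 0.5·-6.3·1.5² = 10.9 m

Phase 2 (accelerating): v₀ = 2.55 m/s, a = 5.9 m/s².
v² = v₀² + 2aΔx = 2.55² + 2·5.9·153 = 1810 → v = 42.6 m/s
t = (v − v₀)/a = (42.6 − 2.55)/5.9 = 6.78 s

Phase 3 (decelerating): v₀ = 42.6 m/s, a = -4.2 m/s².
v = v₀ + at → t = (0 − 42.6) / -4.2 = 10.1 s
v² = v₀² + 2aΔx → Δx = (0² − 42.6²)/(2·-4.2) = 216 m
Total distance = 10.9 + 153 + 216 = 380 m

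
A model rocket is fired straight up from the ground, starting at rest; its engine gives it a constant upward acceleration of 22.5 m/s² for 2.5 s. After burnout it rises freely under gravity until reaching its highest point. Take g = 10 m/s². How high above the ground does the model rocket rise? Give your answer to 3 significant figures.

229 m

Phase 1 (powered ascent): v₀ = 0 m/s, a = 22.5 m/s².
v = v₀ + at = 0 + (22.5)(2.5) = 56.2 m/s
Δx = v₀t + ½at² = 0·2.5 + 0.5·22.5·2.5² = 70.3 m

Phase 2 (coasting upward): v₀ = 56.2 m/s, a = -10 m/s².
v = v₀ + at → t = (0 − 56.2) / -10 = 5.62 s
v² = v₀² + 2aΔx → Δx = (0² − 56.2²)/(2·-10) = 158 m
Maximum height = 70.3 + 158 = 229 m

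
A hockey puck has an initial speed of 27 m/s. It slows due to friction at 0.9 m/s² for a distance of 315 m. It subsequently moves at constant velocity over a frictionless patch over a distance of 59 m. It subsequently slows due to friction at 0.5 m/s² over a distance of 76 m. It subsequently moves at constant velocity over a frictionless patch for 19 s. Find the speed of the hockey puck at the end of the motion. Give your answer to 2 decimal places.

9.27 m/s

Phase 1 (decelerating): v₀ = 27.0 m/s, a = -0.9 m/s².
v² = v₀² + 2aΔx = 27.0² + 2·-0.9·315 = 162 → v = 12.7 m/s
t = (v − v₀)/a = (12.7 − 27.0)/-0.9 = 15.9 s

Phase 2 (constant speed): v₀ = 12.7 m/s, a = 0 m/s².
Constant speed: t = d/v = 59/12.7 = 4.64 s

Phase 3 (decelerating): v₀ = 12.7 m/s, a = -0.5 m/s².
v² = v₀² + 2aΔx = 12.7² + 2·-0.5·76 = 86.0 → v = 9.27 m/s
t = (v − v₀)/a = (9.27 − 12.7)/-0.5 = 6.91 s

Phase 4 (constant speed): v₀ = 9.27 m/s, a = 0 m/s².
v = v₀ + at = 9.27 + (0)(19) = 9.27 m/s
Δx = v₀t + ½at² = 9.27·19 + 0.5·0·19² = 176 m
Final speed = 9.27 m/s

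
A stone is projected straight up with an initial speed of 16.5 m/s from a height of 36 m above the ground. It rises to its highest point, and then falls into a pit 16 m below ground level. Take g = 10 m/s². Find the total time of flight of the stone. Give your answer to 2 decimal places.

Phase 1 (rising): v₀ = 16.5 m/s, a = -10 m/s².
v = v₀ + at → t = (0 − 16.5) / -10 = 1.65 s
v² = v₀² + 2aΔx → Δx = (0² − 16.5²)/(2·-10) = 13.6 m

Phase 2 (falling): v₀ = 0 m/s, a = -10 m/s².
Falls 65.6 m from rest: t = √(2·65.6/10) = 3.62 s; v = g·t = 36.2 m/s.
Total time = 1.65 + 3.62 = 5.27 s

5.27 s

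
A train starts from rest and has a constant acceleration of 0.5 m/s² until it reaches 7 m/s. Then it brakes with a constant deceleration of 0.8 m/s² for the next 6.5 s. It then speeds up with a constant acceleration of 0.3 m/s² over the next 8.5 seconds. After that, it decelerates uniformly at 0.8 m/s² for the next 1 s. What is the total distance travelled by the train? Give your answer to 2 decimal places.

107.69 m

Phase 1 (accelerating): v₀ = 0 m/s, a = 0.5 m/s².
v = v₀ + at → t = (7 − 0) / 0.5 = 14.0 s
v² = v₀² + 2aΔx → Δx = (7² − 0²)/(2·0.5) = 49.0 m

Phase 2 (decelerating): v₀ = 7.00 m/s, a = -0.8 m/s².
v = v₀ + at = 7.00 + (-0.8)(6.5) = 1.80 m/s
Δx = v₀t + ½at² = 7.00·6.5 + 0.5·-0.8·6.5² = 28.6 m

Phase 3 (accelerating): v₀ = 1.80 m/s, a = 0.3 m/s².
v = v₀ + at = 1.80 + (0.3)(8.5) = 4.35 m/s
Δx = v₀t + ½at² = 1.80·8.5 + 0.5·0.3·8.5² = 26.1 m

Phase 4 (decelerating): v₀ = 4.35 m/s, a = -0.8 m/s².
v = v₀ + at = 4.35 + (-0.8)(1) = 3.55 m/s
Δx = v₀t + ½at² = 4.35·1 + 0.5·-0.8·1² = 3.95 m
Total distance = 49.0 + 28.6 + 26.1 + 3.95 = 108 m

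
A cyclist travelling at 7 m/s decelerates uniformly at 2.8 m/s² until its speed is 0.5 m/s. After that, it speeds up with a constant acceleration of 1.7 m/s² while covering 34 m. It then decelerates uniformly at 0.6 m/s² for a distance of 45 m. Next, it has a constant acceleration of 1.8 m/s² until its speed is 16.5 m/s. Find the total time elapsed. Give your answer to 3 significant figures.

18.0 s

Phase 1 (decelerating): v₀ = 7.00 m/s, a = -2.8 m/s².
v = v₀ + at → t = (0.5 − 7.00) / -2.8 = 2.32 s
v² = v₀² + 2aΔx → Δx = (0.5² − 7.00²)/(2·-2.8) = 8.71 m

Phase 2 (accelerating): v₀ = 0.500 m/s, a = 1.7 m/s².
v² = v₀² + 2aΔx = 0.500² + 2·1.7·34 = 116 → v = 10.8 m/s
t = (v − v₀)/a = (10.8 − 0.500)/1.7 = 6.04 s

Phase 3 (decelerating): v₀ = 10.8 m/s, a = -0.6 m/s².
v² = v₀² + 2aΔx = 10.8² + 2·-0.6·45 = 61.9 → v = 7.86 m/s
t = (v − v₀)/a = (7.86 − 10.8)/-0.6 = 4.83 s

Phase 4 (accelerating): v₀ = 7.86 m/s, a = 1.8 m/s².
v = v₀ + at → t = (16.5 − 7.86) / 1.8 = 4.80 s
v² = v₀² + 2aΔx → Δx = (16.5² − 7.86²)/(2·1.8) = 58.4 m
Total time = 2.32 + 6.04 + 4.83 + 4.80 = 18.0 s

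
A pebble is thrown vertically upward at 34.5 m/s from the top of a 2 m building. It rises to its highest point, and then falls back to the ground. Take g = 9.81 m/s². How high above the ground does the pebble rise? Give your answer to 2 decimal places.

62.67 m

Phase 1 (rising): v₀ = 34.5 m/s, a = -9.81 m/s².
v = v₀ + at → t = (0 − 34.5) / -9.81 = 3.52 s
v² = v₀² + 2aΔx → Δx = (0² − 34.5²)/(2·-9.81) = 60.7 m
Maximum height = 2 + 60.7 = 62.7 m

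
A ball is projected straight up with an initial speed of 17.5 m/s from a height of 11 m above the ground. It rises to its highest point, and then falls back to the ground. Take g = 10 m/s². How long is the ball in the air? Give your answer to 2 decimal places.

Phase 1 (rising): v₀ = 17.5 m/s, a = -10 m/s².
v = v₀ + at → t = (0 − 17.5) / -10 = 1.75 s
v² = v₀² + 2aΔx → Δx = (0² − 17.5²)/(2·-10) = 15.3 m

Phase 2 (falling): v₀ = 0 m/s, a = -10 m/s².
Falls 26.3 m from rest: t = √(2·26.3/10) = 2.29 s; v = g·t = 22.9 m/s.
Total time = 1.75 + 2.29 = 4.04 s

4.04 s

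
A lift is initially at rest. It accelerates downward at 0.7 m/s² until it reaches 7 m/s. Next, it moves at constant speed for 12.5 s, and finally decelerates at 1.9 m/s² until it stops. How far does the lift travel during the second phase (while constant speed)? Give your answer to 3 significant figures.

Phase 1 (accelerating): v₀ = 0 m/s, a = 0.7 m/s².
v = v₀ + at → t = (7 − 0) / 0.7 = 10.0 s
v² = v₀² + 2aΔx → Δx = (7² − 0²)/(2·0.7) = 35.0 m

Phase 2 (constant speed): v₀ = 7.00 m/s, a = 0 m/s².
v = v₀ + at = 7.00 + (0)(12.5) = 7.00 m/s
Δx = v₀t + ½at² = 7.00·12.5 + 0.5·0·12.5² = 87.5 m
Distance in phase 2 = 87.5 m

87.5 m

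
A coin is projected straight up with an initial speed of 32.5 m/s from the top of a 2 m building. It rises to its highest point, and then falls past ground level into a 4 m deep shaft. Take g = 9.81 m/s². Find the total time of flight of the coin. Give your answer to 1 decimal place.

6.8 s

Phase 1 (rising): v₀ = 32.5 m/s, a = -9.81 m/s².
v = v₀ + at → t = (0 − 32.5) / -9.81 = 3.31 s
v² = v₀² + 2aΔx → Δx = (0² − 32.5²)/(2·-9.81) = 53.8 m

Phase 2 (falling): v₀ = 0 m/s, a = -9.81 m/s².
Falls 59.8 m from rest: t = √(2·59.8/9.81) = 3.49 s; v = g·t = 34.3 m/s.
Total time = 3.31 + 3.49 = 6.81 s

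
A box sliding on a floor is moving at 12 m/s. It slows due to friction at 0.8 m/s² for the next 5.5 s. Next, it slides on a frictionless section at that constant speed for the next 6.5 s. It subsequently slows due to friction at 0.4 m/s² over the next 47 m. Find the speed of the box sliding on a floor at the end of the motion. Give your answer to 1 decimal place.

Phase 1 (decelerating): v₀ = 12.0 m/s, a = -0.8 m/s².
v = v₀ + at = 12.0 + (-0.8)(5.5) = 7.60 m/s
Δx = v₀t + ½at² = 12.0·5.5 + 0.5·-0.8·5.5² = 53.9 m

Phase 2 (constant speed): v₀ = 7.60 m/s, a = 0 m/s².
v = v₀ + at = 7.60 + (0)(6.5) = 7.60 m/s
Δx = v₀t + ½at² = 7.60·6.5 + 0.5·0·6.5² = 49.4 m

Phase 3 (decelerating): v₀ = 7.60 m/s, a = -0.4 m/s².
v² = v₀² + 2aΔx = 7.60² + 2·-0.4·47 = 20.2 → v = 4.49 m/s
t = (v − v₀)/a = (4.49 − 7.60)/-0.4 = 7.78 s
Final speed = 4.49 m/s

4.5 m/s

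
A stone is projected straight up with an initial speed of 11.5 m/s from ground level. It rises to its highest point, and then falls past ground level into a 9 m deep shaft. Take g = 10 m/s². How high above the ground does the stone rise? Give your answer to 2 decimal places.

6.61 m

Phase 1 (rising): v₀ = 11.5 m/s, a = -10 m/s².
v = v₀ + at → t = (0 − 11.5) / -10 = 1.15 s
v² = v₀² + 2aΔx → Δx = (0² − 11.5²)/(2·-10) = 6.61 m
Maximum height = 6.61 m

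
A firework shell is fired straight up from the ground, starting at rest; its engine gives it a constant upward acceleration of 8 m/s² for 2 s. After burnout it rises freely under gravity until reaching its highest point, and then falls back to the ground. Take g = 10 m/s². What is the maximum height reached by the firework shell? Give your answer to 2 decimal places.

Phase 1 (powered ascent): v₀ = 0 m/s, a = 8 m/s².
v = v₀ + at = 0 + (8)(2) = 16.0 m/s
Δx = v₀t + ½at² = 0·2 + 0.5·8·2² = 16.0 m

Phase 2 (coasting upward): v₀ = 16.0 m/s, a = -10 m/s².
v = v₀ + at → t = (0 − 16.0) / -10 = 1.60 s
v² = v₀² + 2aΔx → Δx = (0² − 16.0²)/(2·-10) = 12.8 m
Maximum height = 16.0 + 12.8 = 28.8 m

28.80 m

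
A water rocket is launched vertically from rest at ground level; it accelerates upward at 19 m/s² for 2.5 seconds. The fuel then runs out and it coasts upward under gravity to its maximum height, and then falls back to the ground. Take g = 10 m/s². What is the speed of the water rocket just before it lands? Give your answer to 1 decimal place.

Phase 1 (powered ascent): v₀ = 0 m/s, a = 19 m/s².
v = v₀ + at = 0 + (19)(2.5) = 47.5 m/s
Δx = v₀t + ½at² = 0·2.5 + 0.5·19·2.5² = 59.4 m

Phase 2 (coasting upward): v₀ = 47.5 m/s, a = -10 m/s².
v = v₀ + at → t = (0 − 47.5) / -10 = 4.75 s
v² = v₀² + 2aΔx → Δx = (0² − 47.5²)/(2·-10) = 113 m

Phase 3 (free fall): v₀ = 0 m/s, a = -10 m/s².
Falls 172 m from rest: t = √(2·172/10) = 5.87 s; v = g·t = 58.7 m/s.
Impact speed = 58.7 m/s

58.7 m/s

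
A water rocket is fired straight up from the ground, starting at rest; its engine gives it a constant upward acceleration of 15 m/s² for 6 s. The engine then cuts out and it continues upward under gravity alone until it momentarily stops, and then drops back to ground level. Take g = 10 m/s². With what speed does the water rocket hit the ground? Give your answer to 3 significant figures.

116 m/s

Phase 1 (powered ascent): v₀ = 0 m/s, a = 15 m/s².
v = v₀ + at = 0 + (15)(6) = 90.0 m/s
Δx = v₀t + ½at² = 0·6 + 0.5·15·6² = 270 m

Phase 2 (coasting upward): v₀ = 90.0 m/s, a = -10 m/s².
v = v₀ + at → t = (0 − 90.0) / -10 = 9.00 s
v² = v₀² + 2aΔx → Δx = (0² − 90.0²)/(2·-10) = 405 m

Phase 3 (free fall): v₀ = 0 m/s, a = -10 m/s².
Falls 675 m from rest: t = √(2·675/10) = 11.6 s; v = g·t = 116 m/s.
Impact speed = 116 m/s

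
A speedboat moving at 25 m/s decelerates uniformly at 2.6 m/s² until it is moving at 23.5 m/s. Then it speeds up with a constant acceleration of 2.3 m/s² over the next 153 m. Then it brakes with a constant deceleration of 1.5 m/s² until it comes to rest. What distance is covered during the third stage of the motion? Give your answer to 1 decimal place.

Phase 1 (decelerating): v₀ = 25.0 m/s, a = -2.6 m/s².
v = v₀ + at → t = (23.5 − 25.0) / -2.6 = 0.577 s
v² = v₀² + 2aΔx → Δx = (23.5² − 25.0²)/(2·-2.6) = 14.0 m

Phase 2 (accelerating): v₀ = 23.5 m/s, a = 2.3 m/s².
v² = v₀² + 2aΔx = 23.5² + 2·2.3·153 = 1260 → v = 35.4 m/s
t = (v − v₀)/a = (35.4 − 23.5)/2.3 = 5.19 s

Phase 3 (decelerating): v₀ = 35.4 m/s, a = -1.5 m/s².
v = v₀ + at → t = (0 − 35.4) / -1.5 = 23.6 s
v² = v₀² + 2aΔx → Δx = (0² − 35.4²)/(2·-1.5) = 419 m
Distance in phase 3 = 419 m

418.7 m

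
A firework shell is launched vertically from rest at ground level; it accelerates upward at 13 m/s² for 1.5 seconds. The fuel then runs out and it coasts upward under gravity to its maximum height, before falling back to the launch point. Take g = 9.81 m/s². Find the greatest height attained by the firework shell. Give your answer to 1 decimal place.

34.0 m

Phase 1 (powered ascent): v₀ = 0 m/s, a = 13 m/s².
v = v₀ + at = 0 + (13)(1.5) = 19.5 m/s
Δx = v₀t + ½at² = 0·1.5 + 0.5·13·1.5² = 14.6 m

Phase 2 (coasting upward): v₀ = 19.5 m/s, a = -9.81 m/s².
v = v₀ + at → t = (0 − 19.5) / -9.81 = 1.99 s
v² = v₀² + 2aΔx → Δx = (0² − 19.5²)/(2·-9.81) = 19.4 m
Maximum height = 14.6 + 19.4 = 34.0 m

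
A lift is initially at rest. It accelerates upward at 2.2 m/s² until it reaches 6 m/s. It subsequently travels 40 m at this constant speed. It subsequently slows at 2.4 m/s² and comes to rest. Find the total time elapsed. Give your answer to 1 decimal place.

Phase 1 (accelerating): v₀ = 0 m/s, a = 2.2 m/s².
v = v₀ + at → t = (6 − 0) / 2.2 = 2.73 s
v² = v₀² + 2aΔx → Δx = (6² − 0²)/(2·2.2) = 8.18 m

Phase 2 (constant speed): v₀ = 6.00 m/s, a = 0 m/s².
Constant speed: t = d/v = 40/6.00 = 6.67 s

Phase 3 (decelerating): v₀ = 6.00 m/s, a = -2.4 m/s².
v = v₀ + at → t = (0 − 6.00) / -2.4 = 2.50 s
v² = v₀² + 2aΔx → Δx = (0² − 6.00²)/(2·-2.4) = 7.50 m
Total time = 2.73 + 6.67 + 2.50 = 11.9 s

11.9 s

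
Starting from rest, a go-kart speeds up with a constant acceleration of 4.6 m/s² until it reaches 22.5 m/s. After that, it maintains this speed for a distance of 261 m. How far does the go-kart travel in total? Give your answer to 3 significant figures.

Phase 1 (accelerating): v₀ = 0 m/s, a = 4.6 m/s².
v = v₀ + at → t = (22.5 − 0) / 4.6 = 4.89 s
v² = v₀² + 2aΔx → Δx = (22.5² − 0²)/(2·4.6) = 55.0 m

Phase 2 (constant speed): v₀ = 22.5 m/s, a = 0 m/s².
Constant speed: t = d/v = 261/22.5 = 11.6 s
Total distance = 55.0 + 261 = 316 m

316 m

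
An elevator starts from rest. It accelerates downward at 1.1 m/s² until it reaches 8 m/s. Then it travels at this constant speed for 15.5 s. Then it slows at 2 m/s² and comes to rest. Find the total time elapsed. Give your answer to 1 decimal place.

Phase 1 (accelerating): v₀ = 0 m/s, a = 1.1 m/s².
v = v₀ + at → t = (8 − 0) / 1.1 = 7.27 s
v² = v₀² + 2aΔx → Δx = (8² − 0²)/(2·1.1) = 29.1 m

Phase 2 (constant speed): v₀ = 8.00 m/s, a = 0 m/s².
v = v₀ + at = 8.00 + (0)(15.5) = 8.00 m/s
Δx = v₀t + ½at² = 8.00·15.5 + 0.5·0·15.5² = 124 m

Phase 3 (decelerating): v₀ = 8.00 m/s, a = -2 m/s².
v = v₀ + at → t = (0 − 8.00) / -2 = 4.00 s
v² = v₀² + 2aΔx → Δx = (0² − 8.00²)/(2·-2) = 16.0 m
Total time = 7.27 + 15.5 + 4.00 = 26.8 s

26.8 s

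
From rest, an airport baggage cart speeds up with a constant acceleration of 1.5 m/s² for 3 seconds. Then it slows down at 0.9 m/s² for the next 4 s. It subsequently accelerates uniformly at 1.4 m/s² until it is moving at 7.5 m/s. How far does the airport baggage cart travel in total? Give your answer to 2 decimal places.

37.35 m

Phase 1 (accelerating): v₀ = 0 m/s, a = 1.5 m/s².
v = v₀ + at = 0 + (1.5)(3) = 4.50 m/s
Δx = v₀t + ½at² = 0·3 + 0.5·1.5·3² = 6.75 m

Phase 2 (decelerating): v₀ = 4.50 m/s, a = -0.9 m/s².
v = v₀ + at = 4.50 + (-0.9)(4) = 0.900 m/s
Δx = v₀t + ½at² = 4.50·4 + 0.5·-0.9·4² = 10.8 m

Phase 3 (accelerating): v₀ = 0.900 m/s, a = 1.4 m/s².
v = v₀ + at → t = (7.5 − 0.900) / 1.4 = 4.71 s
v² = v₀² + 2aΔx → Δx = (7.5² − 0.900²)/(2·1.4) = 19.8 m
Total distance = 6.75 + 10.8 + 19.8 = 37.4 m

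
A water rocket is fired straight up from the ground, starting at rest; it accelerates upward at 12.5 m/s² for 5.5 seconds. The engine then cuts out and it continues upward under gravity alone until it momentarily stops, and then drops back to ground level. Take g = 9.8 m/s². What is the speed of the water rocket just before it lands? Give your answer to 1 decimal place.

Phase 1 (powered ascent): v₀ = 0 m/s, a = 12.5 m/s².
v = v₀ + at = 0 + (12.5)(5.5) = 68.8 m/s
Δx = v₀t + ½at² = 0·5.5 + 0.5·12.5·5.5² = 189 m

Phase 2 (coasting upward): v₀ = 68.8 m/s, a = -9.8 m/s².
v = v₀ + at → t = (0 − 68.8) / -9.8 = 7.02 s
v² = v₀² + 2aΔx → Δx = (0² − 68.8²)/(2·-9.8) = 241 m

Phase 3 (free fall): v₀ = 0 m/s, a = -9.8 m/s².
Falls 430 m from rest: t = √(2·430/9.8) = 9.37 s; v = g·t = 91.8 m/s.
Impact speed = 91.8 m/s

91.8 m/s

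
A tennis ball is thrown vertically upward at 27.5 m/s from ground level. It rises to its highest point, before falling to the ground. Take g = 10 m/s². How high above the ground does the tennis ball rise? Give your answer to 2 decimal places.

37.81 m

Phase 1 (rising): v₀ = 27.5 m/s, a = -10 m/s².
v = v₀ + at → t = (0 − 27.5) / -10 = 2.75 s
v² = v₀² + 2aΔx → Δx = (0² − 27.5²)/(2·-10) = 37.8 m
Maximum height = 37.8 m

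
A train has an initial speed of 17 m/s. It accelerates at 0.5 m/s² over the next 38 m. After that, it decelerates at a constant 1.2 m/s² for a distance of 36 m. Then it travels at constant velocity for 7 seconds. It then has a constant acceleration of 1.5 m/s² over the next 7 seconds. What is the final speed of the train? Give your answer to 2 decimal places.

26.01 m/s

Phase 1 (accelerating): v₀ = 17.0 m/s, a = 0.5 m/s².
v² = v₀² + 2aΔx = 17.0² + 2·0.5·38 = 327 → v = 18.1 m/s
t = (v − v₀)/a = (18.1 − 17.0)/0.5 = 2.17 s

Phase 2 (decelerating): v₀ = 18.1 m/s, a = -1.2 m/s².
v² = v₀² + 2aΔx = 18.1² + 2·-1.2·36 = 241 → v = 15.5 m/s
t = (v − v₀)/a = (15.5 − 18.1)/-1.2 = 2.14 s

Phase 3 (constant speed): v₀ = 15.5 m/s, a = 0 m/s².
v = v₀ + at = 15.5 + (0)(7) = 15.5 m/s
Δx = v₀t + ½at² = 15.5·7 + 0.5·0·7² = 109 m

Phase 4 (accelerating): v₀ = 15.5 m/s, a = 1.5 m/s².
v = v₀ + at = 15.5 + (1.5)(7) = 26.0 m/s
Δx = v₀t + ½at² = 15.5·7 + 0.5·1.5·7² = 145 m
Final speed = 26.0 m/s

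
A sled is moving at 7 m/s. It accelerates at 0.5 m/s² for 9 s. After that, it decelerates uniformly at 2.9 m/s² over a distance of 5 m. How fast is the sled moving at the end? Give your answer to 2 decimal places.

Phase 1 (accelerating): v₀ = 7.00 m/s, a = 0.5 m/s².
v = v₀ + at = 7.00 + (0.5)(9) = 11.5 m/s
Δx = v₀t + ½at² = 7.00·9 + 0.5·0.5·9² = 83.2 m

Phase 2 (decelerating): v₀ = 11.5 m/s, a = -2.9 m/s².
v² = v₀² + 2aΔx = 11.5² + 2·-2.9·5 = 103 → v = 10.2 m/s
t = (v − v₀)/a = (10.2 − 11.5)/-2.9 = 0.462 s
Final speed = 10.2 m/s

10.16 m/s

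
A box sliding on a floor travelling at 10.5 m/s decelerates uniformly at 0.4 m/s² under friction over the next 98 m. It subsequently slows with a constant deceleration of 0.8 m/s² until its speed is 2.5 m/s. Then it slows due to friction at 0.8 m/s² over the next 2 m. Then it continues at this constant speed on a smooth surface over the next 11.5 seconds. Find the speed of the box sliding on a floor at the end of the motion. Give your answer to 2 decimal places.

Phase 1 (decelerating): v₀ = 10.5 m/s, a = -0.4 m/s².
v² = v₀² + 2aΔx = 10.5² + 2·-0.4·98 = 31.8 → v = 5.64 m/s
t = (v − v₀)/a = (5.64 − 10.5)/-0.4 = 12.1 s

Phase 2 (decelerating): v₀ = 5.64 m/s, a = -0.8 m/s².
v = v₀ + at → t = (2.5 − 5.64) / -0.8 = 3.93 s
v² = v₀² + 2aΔx → Δx = (2.5² − 5.64²)/(2·-0.8) = 16.0 m

Phase 3 (decelerating): v₀ = 2.50 m/s, a = -0.8 m/s².
v² = v₀² + 2aΔx = 2.50² + 2·-0.8·2 = 3.05 → v = 1.75 m/s
t = (v − v₀)/a = (1.75 − 2.50)/-0.8 = 0.942 s

Phase 4 (constant speed): v₀ = 1.75 m/s, a = 0 m/s².
v = v₀ + at = 1.75 + (0)(11.5) = 1.75 m/s
Δx = v₀t + ½at² = 1.75·11.5 + 0.5·0·11.5² = 20.1 m
Final speed = 1.75 m/s

1.75 m/s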